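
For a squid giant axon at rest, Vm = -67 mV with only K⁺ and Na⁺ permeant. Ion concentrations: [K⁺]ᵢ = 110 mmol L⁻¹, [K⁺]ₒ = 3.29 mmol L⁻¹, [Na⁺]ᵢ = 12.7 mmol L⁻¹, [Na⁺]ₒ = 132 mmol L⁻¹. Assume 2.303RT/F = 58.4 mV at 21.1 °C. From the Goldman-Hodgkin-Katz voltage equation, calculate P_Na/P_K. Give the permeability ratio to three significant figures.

Let α = P_Na/P_K. GHK: Vm = 58.4·log₁₀[(Kₒ + α·Naₒ)/(Kᵢ + α·Naᵢ)].
10^(Vm/58.4) = 10^(-67.0/58.4) = 0.071243
So 0.071243·(Kᵢ + α·Naᵢ) = Kₒ + α·Naₒ → α = (0.071243·110.0 − 3.29) / (132.0 − 0.071243·12.7)
α = (7.837 − 3.29) / (132.0 − 0.9048) = 4.547/131.1 = 0.03468

0.0347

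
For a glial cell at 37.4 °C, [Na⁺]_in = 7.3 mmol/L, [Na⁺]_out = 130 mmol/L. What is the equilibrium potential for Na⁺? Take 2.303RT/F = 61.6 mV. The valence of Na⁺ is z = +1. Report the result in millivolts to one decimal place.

E = (61.6/z) · log₁₀([Na⁺]_out/[Na⁺]_in) with z = +1.
= (61.6/1) · log₁₀(130/7.3) = 61.60 · log₁₀(17.81)
= 61.60 · (1.2506) = 77.04 mV

77.0 mV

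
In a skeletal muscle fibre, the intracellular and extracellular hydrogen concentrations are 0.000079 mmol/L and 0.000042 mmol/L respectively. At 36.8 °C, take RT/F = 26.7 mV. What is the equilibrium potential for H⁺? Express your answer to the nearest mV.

E = (26.7/z) · ln([H⁺]_out/[H⁺]_in) with z = +1.
= (26.7/1) · ln(0.000042/0.000079) = 26.70 · ln(0.5316)
= 26.70 · (-0.6318) = -16.87 mV

-17 mV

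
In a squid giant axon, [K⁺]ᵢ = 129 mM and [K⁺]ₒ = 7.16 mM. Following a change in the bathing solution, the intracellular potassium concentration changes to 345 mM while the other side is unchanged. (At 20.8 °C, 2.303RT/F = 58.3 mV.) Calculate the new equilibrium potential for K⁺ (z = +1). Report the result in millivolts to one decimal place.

After the shift: [K⁺]_out = 7.16, [K⁺]_in = 345 mM.
E_new = (58.3/1)·log₁₀(7.16/345) = 58.30 · (-1.6829) = -98.11 mV

-98.1 mV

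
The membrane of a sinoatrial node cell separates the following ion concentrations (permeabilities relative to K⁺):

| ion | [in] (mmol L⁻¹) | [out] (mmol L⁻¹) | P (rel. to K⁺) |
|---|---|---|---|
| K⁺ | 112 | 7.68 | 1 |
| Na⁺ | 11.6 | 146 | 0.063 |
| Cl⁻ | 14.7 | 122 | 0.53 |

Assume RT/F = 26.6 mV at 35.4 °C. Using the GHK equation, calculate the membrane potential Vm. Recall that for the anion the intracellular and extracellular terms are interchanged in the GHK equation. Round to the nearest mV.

-52 mV

Vm = 26.6 · ln[(Σ P·[cation]ₒ + Σ P·[anion]ᵢ) / (Σ P·[cation]ᵢ + Σ P·[anion]ₒ)]
Numerator = 1×7.68 + 0.063×146 + 0.53×14.7 = 24.67
Denominator = 1×112 + 0.063×11.6 + 0.53×122 = 177.4
Vm = 26.6 · ln(0.13907) = 26.6 × (-1.9728) = -52.48 mV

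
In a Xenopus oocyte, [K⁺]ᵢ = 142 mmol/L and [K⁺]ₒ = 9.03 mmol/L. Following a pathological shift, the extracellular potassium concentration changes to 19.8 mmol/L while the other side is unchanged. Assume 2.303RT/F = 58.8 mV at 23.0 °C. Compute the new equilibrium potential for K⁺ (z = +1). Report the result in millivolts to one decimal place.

-50.3 mV

After the shift: [K⁺]_out = 19.8, [K⁺]_in = 142 mmol/L.
E_new = (58.8/1)·log₁₀(19.8/142) = 58.80 · (-0.8556) = -50.31 mV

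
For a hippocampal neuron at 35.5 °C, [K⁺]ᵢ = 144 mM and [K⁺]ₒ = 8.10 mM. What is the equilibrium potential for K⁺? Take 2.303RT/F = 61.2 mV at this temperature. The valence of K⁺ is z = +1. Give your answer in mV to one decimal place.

E = (61.2/z) · log₁₀([K⁺]_out/[K⁺]_in) with z = +1.
= (61.2/1) · log₁₀(8.10/144) = 61.20 · log₁₀(0.05625)
= 61.20 · (-1.2499) = -76.49 mV

-76.5 mV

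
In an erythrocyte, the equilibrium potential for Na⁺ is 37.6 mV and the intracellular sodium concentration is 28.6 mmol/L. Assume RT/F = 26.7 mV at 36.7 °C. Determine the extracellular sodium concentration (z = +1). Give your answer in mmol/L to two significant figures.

Nernst: E = (26.7/1) · ln([out]/[in]), so ln([out]/[in]) = 37.6 × 1 / 26.7 = 1.4082.
[out]/[in] = e^(1.4082) = 4.089.
[out] = 4.089 × 28.6 = 116.9 mmol/L.

120 mmol/L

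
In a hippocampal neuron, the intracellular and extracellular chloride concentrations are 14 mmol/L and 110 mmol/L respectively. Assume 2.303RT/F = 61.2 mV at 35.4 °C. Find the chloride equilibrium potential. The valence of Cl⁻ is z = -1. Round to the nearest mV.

E = (61.2/z) · log₁₀([Cl⁻]_out/[Cl⁻]_in) with z = -1.
For an anion, dividing by z = -1 reverses the sign.
= (61.2/-1) · log₁₀(110/14) = -61.20 · log₁₀(7.857)
= -61.20 · (0.8953) = -54.79 mV

-55 mV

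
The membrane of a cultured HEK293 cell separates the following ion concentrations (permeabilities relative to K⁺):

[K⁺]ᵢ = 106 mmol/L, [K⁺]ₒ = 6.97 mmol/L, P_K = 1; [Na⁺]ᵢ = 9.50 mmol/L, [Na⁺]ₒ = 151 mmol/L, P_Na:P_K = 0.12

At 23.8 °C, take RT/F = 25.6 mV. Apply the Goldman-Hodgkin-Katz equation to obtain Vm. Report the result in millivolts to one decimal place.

Vm = 25.6 · ln[(Σ P·[cation]ₒ + Σ P·[anion]ᵢ) / (Σ P·[cation]ᵢ + Σ P·[anion]ₒ)]
Numerator = 1×6.97 + 0.12×151 = 25.09
Denominator = 1×106 + 0.12×9.50 = 107.1
Vm = 25.6 · ln(0.23418) = 25.6 × (-1.4517) = -37.16 mV

-37.2 mV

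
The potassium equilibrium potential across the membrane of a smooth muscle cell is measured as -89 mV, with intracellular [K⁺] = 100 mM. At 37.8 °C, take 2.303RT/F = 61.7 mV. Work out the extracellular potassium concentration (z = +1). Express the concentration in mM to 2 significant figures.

Nernst: E = (61.7/1) · log₁₀([out]/[in]), so log₁₀([out]/[in]) = -89.0 × 1 / 61.7 = -1.4425.
[out]/[in] = 10^(-1.4425) = 0.0361.
[out] = 0.0361 × 100 = 3.61 mM.

3.6 mM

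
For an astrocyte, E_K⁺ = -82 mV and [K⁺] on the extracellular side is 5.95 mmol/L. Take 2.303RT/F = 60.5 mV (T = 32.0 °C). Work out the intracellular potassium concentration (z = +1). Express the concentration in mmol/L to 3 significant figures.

Nernst: E = (60.5/1) · log₁₀([out]/[in]), so log₁₀([out]/[in]) = -82.0 × 1 / 60.5 = -1.3554.
[out]/[in] = 10^(-1.3554) = 0.04412.
[in] = 5.95 / 0.04412 = 134.9 mmol/L.

135 mmol/L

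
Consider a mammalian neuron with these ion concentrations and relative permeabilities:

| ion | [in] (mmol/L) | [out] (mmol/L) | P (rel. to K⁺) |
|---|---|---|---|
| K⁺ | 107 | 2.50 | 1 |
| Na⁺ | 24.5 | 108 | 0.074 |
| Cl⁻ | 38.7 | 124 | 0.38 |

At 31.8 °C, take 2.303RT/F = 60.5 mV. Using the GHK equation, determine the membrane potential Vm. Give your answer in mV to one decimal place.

-47.9 mV

Vm = 60.5 · log₁₀[(Σ P·[cation]ₒ + Σ P·[anion]ᵢ) / (Σ P·[cation]ᵢ + Σ P·[anion]ₒ)]
Numerator = 1×2.50 + 0.074×108 + 0.38×38.7 = 25.2
Denominator = 1×107 + 0.074×24.5 + 0.38×124 = 155.9
Vm = 60.5 · log₁₀(0.1616) = 60.5 × (-0.7916) = -47.89 mV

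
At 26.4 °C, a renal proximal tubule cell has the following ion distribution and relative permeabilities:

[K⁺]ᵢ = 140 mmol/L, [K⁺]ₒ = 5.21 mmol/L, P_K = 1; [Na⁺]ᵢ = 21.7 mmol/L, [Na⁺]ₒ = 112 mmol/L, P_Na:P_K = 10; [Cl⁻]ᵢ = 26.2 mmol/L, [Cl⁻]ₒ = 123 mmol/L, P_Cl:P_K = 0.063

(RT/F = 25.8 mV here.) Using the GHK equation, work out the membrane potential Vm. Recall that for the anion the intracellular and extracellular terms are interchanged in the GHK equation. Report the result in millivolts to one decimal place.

29.1 mV

Vm = 25.8 · ln[(Σ P·[cation]ₒ + Σ P·[anion]ᵢ) / (Σ P·[cation]ᵢ + Σ P·[anion]ₒ)]
Numerator = 1×5.21 + 10×112 + 0.063×26.2 = 1127
Denominator = 1×140 + 10×21.7 + 0.063×123 = 364.7
Vm = 25.8 · ln(3.0894) = 25.8 × (1.1280) = 29.10 mV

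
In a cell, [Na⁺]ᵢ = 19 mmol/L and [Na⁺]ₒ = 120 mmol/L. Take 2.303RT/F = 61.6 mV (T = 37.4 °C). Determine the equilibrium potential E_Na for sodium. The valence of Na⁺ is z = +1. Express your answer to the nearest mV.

E = (61.6/z) · log₁₀([Na⁺]_out/[Na⁺]_in) with z = +1.
= (61.6/1) · log₁₀(120/19) = 61.60 · log₁₀(6.316)
= 61.60 · (0.8004) = 49.31 mV

49 mV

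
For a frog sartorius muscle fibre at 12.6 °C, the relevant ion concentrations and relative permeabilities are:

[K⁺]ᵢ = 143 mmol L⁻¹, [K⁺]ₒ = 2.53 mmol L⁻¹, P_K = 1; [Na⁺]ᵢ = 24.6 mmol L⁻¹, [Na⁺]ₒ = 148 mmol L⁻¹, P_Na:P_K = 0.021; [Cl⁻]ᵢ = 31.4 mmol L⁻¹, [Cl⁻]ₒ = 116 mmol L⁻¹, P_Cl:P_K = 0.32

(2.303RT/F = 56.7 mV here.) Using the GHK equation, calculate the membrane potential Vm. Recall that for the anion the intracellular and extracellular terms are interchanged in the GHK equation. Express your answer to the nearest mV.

-60 mV

Vm = 56.7 · log₁₀[(Σ P·[cation]ₒ + Σ P·[anion]ᵢ) / (Σ P·[cation]ᵢ + Σ P·[anion]ₒ)]
Numerator = 1×2.53 + 0.021×148 + 0.32×31.4 = 15.69
Denominator = 1×143 + 0.021×24.6 + 0.32×116 = 180.6
Vm = 56.7 · log₁₀(0.086837) = 56.7 × (-1.0613) = -60.18 mV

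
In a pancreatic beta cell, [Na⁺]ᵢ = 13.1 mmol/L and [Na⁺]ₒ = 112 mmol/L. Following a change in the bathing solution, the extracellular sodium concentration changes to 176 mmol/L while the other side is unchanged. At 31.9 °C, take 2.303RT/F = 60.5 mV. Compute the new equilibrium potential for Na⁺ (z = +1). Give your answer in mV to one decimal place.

68.3 mV

After the shift: [Na⁺]_out = 176, [Na⁺]_in = 13.1 mmol/L.
E_new = (60.5/1)·log₁₀(176/13.1) = 60.50 · (1.1282) = 68.26 mV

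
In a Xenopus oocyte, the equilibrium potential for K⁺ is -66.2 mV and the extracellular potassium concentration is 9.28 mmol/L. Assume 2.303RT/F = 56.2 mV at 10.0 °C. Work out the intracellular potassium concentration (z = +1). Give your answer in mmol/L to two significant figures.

Nernst: E = (56.2/1) · log₁₀([out]/[in]), so log₁₀([out]/[in]) = -66.2 × 1 / 56.2 = -1.1779.
[out]/[in] = 10^(-1.1779) = 0.06638.
[in] = 9.28 / 0.06638 = 139.8 mmol/L.

140 mmol/L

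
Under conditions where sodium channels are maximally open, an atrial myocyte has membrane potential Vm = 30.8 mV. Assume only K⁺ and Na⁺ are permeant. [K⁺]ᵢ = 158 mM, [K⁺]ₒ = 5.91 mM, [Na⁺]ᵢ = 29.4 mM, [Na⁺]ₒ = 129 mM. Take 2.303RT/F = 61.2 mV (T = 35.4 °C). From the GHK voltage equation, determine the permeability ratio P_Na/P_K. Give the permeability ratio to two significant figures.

Let α = P_Na/P_K. GHK: Vm = 61.2·log₁₀[(Kₒ + α·Naₒ)/(Kᵢ + α·Naᵢ)].
10^(Vm/61.2) = 10^(30.8/61.2) = 3.1862
So 3.1862·(Kᵢ + α·Naᵢ) = Kₒ + α·Naₒ → α = (3.1862·158.0 − 5.91) / (129.0 − 3.1862·29.4)
α = (503.4 − 5.91) / (129.0 − 93.67) = 497.5/35.33 = 14.08

14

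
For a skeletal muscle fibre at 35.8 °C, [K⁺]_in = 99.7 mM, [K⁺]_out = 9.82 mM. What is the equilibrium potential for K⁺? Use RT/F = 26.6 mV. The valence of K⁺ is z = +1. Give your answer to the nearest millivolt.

-62 mV

E = (26.6/z) · ln([K⁺]_out/[K⁺]_in) with z = +1.
= (26.6/1) · ln(9.82/99.7) = 26.60 · ln(0.0985)
= 26.60 · (-2.3177) = -61.65 mV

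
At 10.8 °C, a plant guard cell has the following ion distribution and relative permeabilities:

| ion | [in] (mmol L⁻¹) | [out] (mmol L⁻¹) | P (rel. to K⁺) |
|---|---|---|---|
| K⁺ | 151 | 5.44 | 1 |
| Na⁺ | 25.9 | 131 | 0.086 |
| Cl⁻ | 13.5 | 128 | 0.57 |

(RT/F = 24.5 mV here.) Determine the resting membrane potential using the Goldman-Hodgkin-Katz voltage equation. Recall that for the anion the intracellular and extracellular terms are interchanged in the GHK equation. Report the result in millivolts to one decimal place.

Vm = 24.5 · ln[(Σ P·[cation]ₒ + Σ P·[anion]ᵢ) / (Σ P·[cation]ᵢ + Σ P·[anion]ₒ)]
Numerator = 1×5.44 + 0.086×131 + 0.57×13.5 = 24.4
Denominator = 1×151 + 0.086×25.9 + 0.57×128 = 226.2
Vm = 24.5 · ln(0.10788) = 24.5 × (-2.2267) = -54.56 mV

-54.6 mV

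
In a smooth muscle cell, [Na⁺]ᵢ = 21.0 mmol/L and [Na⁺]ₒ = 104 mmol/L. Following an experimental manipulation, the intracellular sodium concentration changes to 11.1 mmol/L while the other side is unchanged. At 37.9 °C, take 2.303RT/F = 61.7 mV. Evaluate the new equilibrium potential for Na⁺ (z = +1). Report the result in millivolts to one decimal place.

60.0 mV

After the shift: [Na⁺]_out = 104, [Na⁺]_in = 11.1 mmol/L.
E_new = (61.7/1)·log₁₀(104/11.1) = 61.70 · (0.9717) = 59.95 mV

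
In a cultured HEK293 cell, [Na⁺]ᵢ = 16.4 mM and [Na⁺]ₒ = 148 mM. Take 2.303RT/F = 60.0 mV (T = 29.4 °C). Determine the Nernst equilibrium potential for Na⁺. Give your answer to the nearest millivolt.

E = (60.0/z) · log₁₀([Na⁺]_out/[Na⁺]_in) with z = +1.
= (60.0/1) · log₁₀(148/16.4) = 60.00 · log₁₀(9.024)
= 60.00 · (0.9554) = 57.33 mV

57 mV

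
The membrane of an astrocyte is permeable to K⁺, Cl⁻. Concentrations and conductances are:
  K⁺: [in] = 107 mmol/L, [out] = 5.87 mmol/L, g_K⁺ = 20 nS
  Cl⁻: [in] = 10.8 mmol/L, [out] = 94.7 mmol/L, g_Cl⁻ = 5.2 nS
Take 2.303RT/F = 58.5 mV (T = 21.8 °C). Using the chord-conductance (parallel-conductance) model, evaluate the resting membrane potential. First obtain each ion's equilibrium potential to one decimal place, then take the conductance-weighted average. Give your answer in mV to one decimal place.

E_K⁺ = (58.5/1)·log₁₀(5.87/107) = -73.8 mV
E_Cl⁻ = (58.5/-1)·log₁₀(94.7/10.8) = -55.2 mV
Vm = (Σ gᵢEᵢ)/(Σ gᵢ) = (20·-73.8 + 5.2·-55.2) / (20 + 5.2)
= -1763.04 / 25.2 = -69.96 mV

-70.0 mV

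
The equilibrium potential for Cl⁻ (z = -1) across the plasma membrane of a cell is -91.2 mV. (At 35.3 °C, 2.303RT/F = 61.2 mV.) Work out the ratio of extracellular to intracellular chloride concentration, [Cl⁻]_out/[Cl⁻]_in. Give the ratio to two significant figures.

31

log₁₀([out]/[in]) = E·z/(61.2) = -91.2 × -1 / 61.2 = 1.4902
[out]/[in] = 10^(1.4902) = 30.92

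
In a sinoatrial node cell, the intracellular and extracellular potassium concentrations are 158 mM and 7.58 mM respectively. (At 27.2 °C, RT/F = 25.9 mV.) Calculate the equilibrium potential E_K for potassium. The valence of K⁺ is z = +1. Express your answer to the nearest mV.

E = (25.9/z) · ln([K⁺]_out/[K⁺]_in) with z = +1.
= (25.9/1) · ln(7.58/158) = 25.90 · ln(0.04797)
= 25.90 · (-3.0371) = -78.66 mV

-79 mV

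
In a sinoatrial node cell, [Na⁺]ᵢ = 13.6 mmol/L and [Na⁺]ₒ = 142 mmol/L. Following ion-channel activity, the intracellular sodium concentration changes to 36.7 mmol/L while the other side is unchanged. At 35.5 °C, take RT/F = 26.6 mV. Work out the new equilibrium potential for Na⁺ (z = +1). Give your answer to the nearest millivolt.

After the shift: [Na⁺]_out = 142, [Na⁺]_in = 36.7 mmol/L.
E_new = (26.6/1)·ln(142/36.7) = 26.60 · (1.3531) = 35.99 mV

36 mV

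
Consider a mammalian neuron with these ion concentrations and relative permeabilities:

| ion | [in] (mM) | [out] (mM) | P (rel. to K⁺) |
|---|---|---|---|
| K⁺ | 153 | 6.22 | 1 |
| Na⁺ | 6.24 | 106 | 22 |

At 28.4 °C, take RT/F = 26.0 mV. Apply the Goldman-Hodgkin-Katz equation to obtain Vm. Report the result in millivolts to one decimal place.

54.2 mV

Vm = 26.0 · ln[(Σ P·[cation]ₒ + Σ P·[anion]ᵢ) / (Σ P·[cation]ᵢ + Σ P·[anion]ₒ)]
Numerator = 1×6.22 + 22×106 = 2338
Denominator = 1×153 + 22×6.24 = 290.3
Vm = 26.0 · ln(8.0551) = 26.0 × (2.0863) = 54.24 mV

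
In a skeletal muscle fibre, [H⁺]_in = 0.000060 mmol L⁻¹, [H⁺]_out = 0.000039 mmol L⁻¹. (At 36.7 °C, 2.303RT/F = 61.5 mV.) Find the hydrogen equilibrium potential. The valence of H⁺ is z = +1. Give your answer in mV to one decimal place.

-11.5 mV

E = (61.5/z) · log₁₀([H⁺]_out/[H⁺]_in) with z = +1.
= (61.5/1) · log₁₀(0.000039/0.000060) = 61.50 · log₁₀(0.65)
= 61.50 · (-0.1871) = -11.51 mV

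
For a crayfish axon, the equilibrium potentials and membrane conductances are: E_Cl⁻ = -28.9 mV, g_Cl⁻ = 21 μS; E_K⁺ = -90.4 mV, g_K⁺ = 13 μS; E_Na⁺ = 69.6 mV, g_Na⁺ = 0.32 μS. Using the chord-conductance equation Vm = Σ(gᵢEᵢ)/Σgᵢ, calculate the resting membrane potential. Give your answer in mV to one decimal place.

Σ gᵢEᵢ = 21·(-28.9) + 13·(-90.4) + 0.32·(69.6) = -1759.83
Σ gᵢ = 21 + 13 + 0.32 = 34.32
Vm = -1759.83 / 34.32 = -51.28 mV

-51.3 mV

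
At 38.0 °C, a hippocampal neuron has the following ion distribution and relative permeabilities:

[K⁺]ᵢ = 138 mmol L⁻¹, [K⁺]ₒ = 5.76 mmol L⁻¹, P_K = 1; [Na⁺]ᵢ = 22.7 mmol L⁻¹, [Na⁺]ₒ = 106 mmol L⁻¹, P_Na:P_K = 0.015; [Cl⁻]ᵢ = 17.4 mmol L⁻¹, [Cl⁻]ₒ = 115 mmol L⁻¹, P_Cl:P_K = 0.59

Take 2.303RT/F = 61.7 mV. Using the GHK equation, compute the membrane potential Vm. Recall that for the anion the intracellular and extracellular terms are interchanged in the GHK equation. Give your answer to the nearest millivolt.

Vm = 61.7 · log₁₀[(Σ P·[cation]ₒ + Σ P·[anion]ᵢ) / (Σ P·[cation]ᵢ + Σ P·[anion]ₒ)]
Numerator = 1×5.76 + 0.015×106 + 0.59×17.4 = 17.62
Denominator = 1×138 + 0.015×22.7 + 0.59×115 = 206.2
Vm = 61.7 · log₁₀(0.085436) = 61.7 × (-1.0684) = -65.92 mV

-66 mV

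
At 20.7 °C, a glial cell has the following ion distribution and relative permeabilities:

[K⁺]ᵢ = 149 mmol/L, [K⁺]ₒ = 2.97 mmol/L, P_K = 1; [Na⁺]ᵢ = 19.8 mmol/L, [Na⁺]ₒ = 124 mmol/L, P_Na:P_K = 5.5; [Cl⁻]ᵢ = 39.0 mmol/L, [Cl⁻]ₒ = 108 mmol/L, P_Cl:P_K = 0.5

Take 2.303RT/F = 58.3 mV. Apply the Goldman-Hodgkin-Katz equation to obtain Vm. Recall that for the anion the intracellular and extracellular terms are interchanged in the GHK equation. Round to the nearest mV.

21 mV

Vm = 58.3 · log₁₀[(Σ P·[cation]ₒ + Σ P·[anion]ᵢ) / (Σ P·[cation]ᵢ + Σ P·[anion]ₒ)]
Numerator = 1×2.97 + 5.5×124 + 0.5×39.0 = 704.5
Denominator = 1×149 + 5.5×19.8 + 0.5×108 = 311.9
Vm = 58.3 · log₁₀(2.2586) = 58.3 × (0.3538) = 20.63 mV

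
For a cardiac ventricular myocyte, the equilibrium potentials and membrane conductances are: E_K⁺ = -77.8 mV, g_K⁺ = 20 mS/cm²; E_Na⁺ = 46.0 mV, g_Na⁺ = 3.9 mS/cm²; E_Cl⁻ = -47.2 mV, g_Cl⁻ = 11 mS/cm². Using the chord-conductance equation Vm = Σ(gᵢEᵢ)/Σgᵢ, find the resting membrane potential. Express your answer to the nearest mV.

Σ gᵢEᵢ = 20·(-77.8) + 3.9·(46.0) + 11·(-47.2) = -1895.80
Σ gᵢ = 20 + 3.9 + 11 = 34.9
Vm = -1895.80 / 34.9 = -54.32 mV

-54 mV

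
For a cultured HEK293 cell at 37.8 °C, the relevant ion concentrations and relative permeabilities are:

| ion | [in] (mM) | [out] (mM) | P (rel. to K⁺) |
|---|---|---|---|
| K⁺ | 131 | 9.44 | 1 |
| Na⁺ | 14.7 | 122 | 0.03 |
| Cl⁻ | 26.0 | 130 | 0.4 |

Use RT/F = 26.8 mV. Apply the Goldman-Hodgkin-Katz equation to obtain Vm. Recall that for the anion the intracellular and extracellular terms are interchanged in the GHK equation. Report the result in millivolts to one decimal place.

-55.1 mV

Vm = 26.8 · ln[(Σ P·[cation]ₒ + Σ P·[anion]ᵢ) / (Σ P·[cation]ᵢ + Σ P·[anion]ₒ)]
Numerator = 1×9.44 + 0.03×122 + 0.4×26.0 = 23.5
Denominator = 1×131 + 0.03×14.7 + 0.4×130 = 183.4
Vm = 26.8 · ln(0.12811) = 26.8 × (-2.0549) = -55.07 mV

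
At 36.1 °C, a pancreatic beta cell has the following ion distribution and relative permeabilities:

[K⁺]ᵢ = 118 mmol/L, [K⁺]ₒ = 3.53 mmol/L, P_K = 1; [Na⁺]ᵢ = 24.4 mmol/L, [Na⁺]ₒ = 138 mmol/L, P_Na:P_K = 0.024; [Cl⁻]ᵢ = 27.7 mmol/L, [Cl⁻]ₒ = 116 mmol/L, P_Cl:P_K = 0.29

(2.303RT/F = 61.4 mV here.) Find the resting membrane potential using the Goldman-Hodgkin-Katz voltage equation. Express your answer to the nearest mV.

Vm = 61.4 · log₁₀[(Σ P·[cation]ₒ + Σ P·[anion]ᵢ) / (Σ P·[cation]ᵢ + Σ P·[anion]ₒ)]
Numerator = 1×3.53 + 0.024×138 + 0.29×27.7 = 14.88
Denominator = 1×118 + 0.024×24.4 + 0.29×116 = 152.2
Vm = 61.4 · log₁₀(0.097717) = 61.4 × (-1.0100) = -62.02 mV

-62 mV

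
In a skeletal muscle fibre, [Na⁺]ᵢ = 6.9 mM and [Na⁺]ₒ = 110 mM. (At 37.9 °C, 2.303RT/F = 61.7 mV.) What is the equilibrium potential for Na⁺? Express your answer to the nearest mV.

74 mV

E = (61.7/z) · log₁₀([Na⁺]_out/[Na⁺]_in) with z = +1.
= (61.7/1) · log₁₀(110/6.9) = 61.70 · log₁₀(15.94)
= 61.70 · (1.2025) = 74.20 mV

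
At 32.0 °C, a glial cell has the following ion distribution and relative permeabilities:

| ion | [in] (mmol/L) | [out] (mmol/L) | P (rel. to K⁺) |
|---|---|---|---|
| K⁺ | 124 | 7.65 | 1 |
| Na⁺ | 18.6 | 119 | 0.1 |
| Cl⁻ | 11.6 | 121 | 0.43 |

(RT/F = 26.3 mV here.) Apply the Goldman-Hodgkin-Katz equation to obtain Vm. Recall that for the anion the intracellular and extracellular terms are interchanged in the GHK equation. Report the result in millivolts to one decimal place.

Vm = 26.3 · ln[(Σ P·[cation]ₒ + Σ P·[anion]ᵢ) / (Σ P·[cation]ᵢ + Σ P·[anion]ₒ)]
Numerator = 1×7.65 + 0.1×119 + 0.43×11.6 = 24.54
Denominator = 1×124 + 0.1×18.6 + 0.43×121 = 177.9
Vm = 26.3 · ln(0.13794) = 26.3 × (-1.9809) = -52.10 mV

-52.1 mV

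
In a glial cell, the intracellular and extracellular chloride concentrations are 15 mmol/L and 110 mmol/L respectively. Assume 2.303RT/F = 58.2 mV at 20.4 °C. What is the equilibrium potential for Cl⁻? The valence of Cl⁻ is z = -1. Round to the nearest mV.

E = (58.2/z) · log₁₀([Cl⁻]_out/[Cl⁻]_in) with z = -1.
For an anion, dividing by z = -1 reverses the sign.
= (58.2/-1) · log₁₀(110/15) = -58.20 · log₁₀(7.333)
= -58.20 · (0.8653) = -50.36 mV

-50 mV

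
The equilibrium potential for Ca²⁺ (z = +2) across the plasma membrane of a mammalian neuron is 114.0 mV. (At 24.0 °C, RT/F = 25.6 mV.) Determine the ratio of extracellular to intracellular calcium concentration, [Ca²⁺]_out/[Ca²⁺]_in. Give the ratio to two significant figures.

ln([out]/[in]) = E·z/(25.6) = 114.0 × 2 / 25.6 = 8.9062
[out]/[in] = e^(8.9062) = 7378

7400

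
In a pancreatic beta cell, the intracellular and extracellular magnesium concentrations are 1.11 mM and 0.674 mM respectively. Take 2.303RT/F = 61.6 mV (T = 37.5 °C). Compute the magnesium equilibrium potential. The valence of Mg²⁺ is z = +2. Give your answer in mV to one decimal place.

E = (61.6/z) · log₁₀([Mg²⁺]_out/[Mg²⁺]_in) with z = +2.
= (61.6/2) · log₁₀(0.674/1.11) = 30.80 · log₁₀(0.6072)
= 30.80 · (-0.2167) = -6.67 mV

-6.7 mV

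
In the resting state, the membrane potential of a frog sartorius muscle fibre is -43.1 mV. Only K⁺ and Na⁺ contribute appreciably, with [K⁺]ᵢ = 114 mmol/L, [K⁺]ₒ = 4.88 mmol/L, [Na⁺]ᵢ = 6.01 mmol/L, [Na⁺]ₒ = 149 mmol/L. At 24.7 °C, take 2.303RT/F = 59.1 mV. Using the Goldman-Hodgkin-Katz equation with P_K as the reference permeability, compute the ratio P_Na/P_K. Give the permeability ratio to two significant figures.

0.11

Let α = P_Na/P_K. GHK: Vm = 59.1·log₁₀[(Kₒ + α·Naₒ)/(Kᵢ + α·Naᵢ)].
10^(Vm/59.1) = 10^(-43.1/59.1) = 0.18652
So 0.18652·(Kᵢ + α·Naᵢ) = Kₒ + α·Naₒ → α = (0.18652·114.0 − 4.88) / (149.0 − 0.18652·6.01)
α = (21.26 − 4.88) / (149.0 − 1.121) = 16.38/147.9 = 0.1108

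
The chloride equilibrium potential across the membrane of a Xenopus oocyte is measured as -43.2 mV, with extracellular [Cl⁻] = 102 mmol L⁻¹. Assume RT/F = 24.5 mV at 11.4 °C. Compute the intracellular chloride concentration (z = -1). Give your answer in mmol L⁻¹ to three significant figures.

Nernst: E = (24.5/-1) · ln([out]/[in]), so ln([out]/[in]) = -43.2 × -1 / 24.5 = 1.7633.
[out]/[in] = e^(1.7633) = 5.831.
[in] = 102 / 5.831 = 17.49 mmol L⁻¹.

17.5 mmol L⁻¹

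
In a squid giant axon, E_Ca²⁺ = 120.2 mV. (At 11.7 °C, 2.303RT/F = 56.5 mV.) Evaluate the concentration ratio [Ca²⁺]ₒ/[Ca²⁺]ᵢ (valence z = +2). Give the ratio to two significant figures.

log₁₀([out]/[in]) = E·z/(56.5) = 120.2 × 2 / 56.5 = 4.2549
[out]/[in] = 10^(4.2549) = 1.798e+04

18000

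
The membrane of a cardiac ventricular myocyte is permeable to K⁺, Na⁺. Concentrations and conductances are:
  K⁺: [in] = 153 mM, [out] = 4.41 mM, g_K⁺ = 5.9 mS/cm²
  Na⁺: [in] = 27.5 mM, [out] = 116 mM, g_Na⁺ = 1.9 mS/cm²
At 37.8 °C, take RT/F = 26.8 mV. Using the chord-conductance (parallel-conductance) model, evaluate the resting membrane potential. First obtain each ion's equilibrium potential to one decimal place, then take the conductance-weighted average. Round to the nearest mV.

E_K⁺ = (26.8/1)·ln(4.41/153) = -95.0 mV
E_Na⁺ = (26.8/1)·ln(116/27.5) = 38.6 mV
Vm = (Σ gᵢEᵢ)/(Σ gᵢ) = (5.9·-95.0 + 1.9·38.6) / (5.9 + 1.9)
= -487.16 / 7.8 = -62.46 mV

-62 mV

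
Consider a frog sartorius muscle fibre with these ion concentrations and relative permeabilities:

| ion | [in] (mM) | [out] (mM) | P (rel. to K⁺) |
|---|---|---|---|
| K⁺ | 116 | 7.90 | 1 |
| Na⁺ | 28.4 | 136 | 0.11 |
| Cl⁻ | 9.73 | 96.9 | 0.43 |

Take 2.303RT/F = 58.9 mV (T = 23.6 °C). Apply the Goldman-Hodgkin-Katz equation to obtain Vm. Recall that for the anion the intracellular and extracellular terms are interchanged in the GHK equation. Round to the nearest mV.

Vm = 58.9 · log₁₀[(Σ P·[cation]ₒ + Σ P·[anion]ᵢ) / (Σ P·[cation]ᵢ + Σ P·[anion]ₒ)]
Numerator = 1×7.90 + 0.11×136 + 0.43×9.73 = 27.04
Denominator = 1×116 + 0.11×28.4 + 0.43×96.9 = 160.8
Vm = 58.9 · log₁₀(0.16819) = 58.9 × (-0.7742) = -45.60 mV

-46 mV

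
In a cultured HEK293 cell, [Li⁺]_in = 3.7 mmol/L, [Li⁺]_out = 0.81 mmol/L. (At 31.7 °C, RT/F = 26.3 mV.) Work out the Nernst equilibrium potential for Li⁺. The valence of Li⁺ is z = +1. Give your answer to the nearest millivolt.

E = (26.3/z) · ln([Li⁺]_out/[Li⁺]_in) with z = +1.
= (26.3/1) · ln(0.81/3.7) = 26.30 · ln(0.2189)
= 26.30 · (-1.5191) = -39.95 mV

-40 mV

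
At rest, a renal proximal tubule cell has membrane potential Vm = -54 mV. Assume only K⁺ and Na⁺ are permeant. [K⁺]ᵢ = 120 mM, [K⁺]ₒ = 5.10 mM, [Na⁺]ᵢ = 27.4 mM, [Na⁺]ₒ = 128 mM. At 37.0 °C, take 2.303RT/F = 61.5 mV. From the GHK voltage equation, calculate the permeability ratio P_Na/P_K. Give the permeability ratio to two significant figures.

0.087

Let α = P_Na/P_K. GHK: Vm = 61.5·log₁₀[(Kₒ + α·Naₒ)/(Kᵢ + α·Naᵢ)].
10^(Vm/61.5) = 10^(-54.0/61.5) = 0.13242
So 0.13242·(Kᵢ + α·Naᵢ) = Kₒ + α·Naₒ → α = (0.13242·120.0 − 5.1) / (128.0 − 0.13242·27.4)
α = (15.89 − 5.1) / (128.0 − 3.628) = 10.79/124.4 = 0.08676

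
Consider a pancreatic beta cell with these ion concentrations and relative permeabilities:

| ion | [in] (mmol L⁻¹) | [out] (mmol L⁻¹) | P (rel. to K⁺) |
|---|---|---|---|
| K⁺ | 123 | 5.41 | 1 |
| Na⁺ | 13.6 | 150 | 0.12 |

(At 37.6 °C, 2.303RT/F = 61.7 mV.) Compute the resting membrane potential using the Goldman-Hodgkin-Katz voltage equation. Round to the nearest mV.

-45 mV

Vm = 61.7 · log₁₀[(Σ P·[cation]ₒ + Σ P·[anion]ᵢ) / (Σ P·[cation]ᵢ + Σ P·[anion]ₒ)]
Numerator = 1×5.41 + 0.12×150 = 23.41
Denominator = 1×123 + 0.12×13.6 = 124.6
Vm = 61.7 · log₁₀(0.18783) = 61.7 × (-0.7262) = -44.81 mV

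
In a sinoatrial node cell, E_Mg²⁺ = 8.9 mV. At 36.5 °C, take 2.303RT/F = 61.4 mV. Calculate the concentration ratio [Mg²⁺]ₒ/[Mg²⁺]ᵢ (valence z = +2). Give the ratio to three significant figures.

log₁₀([out]/[in]) = E·z/(61.4) = 8.9 × 2 / 61.4 = 0.2899
[out]/[in] = 10^(0.2899) = 1.949

1.95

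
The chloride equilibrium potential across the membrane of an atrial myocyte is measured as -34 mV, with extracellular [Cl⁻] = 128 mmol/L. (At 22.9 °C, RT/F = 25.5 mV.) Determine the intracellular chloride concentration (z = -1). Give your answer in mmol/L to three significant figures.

Nernst: E = (25.5/-1) · ln([out]/[in]), so ln([out]/[in]) = -34.0 × -1 / 25.5 = 1.3333.
[out]/[in] = e^(1.3333) = 3.794.
[in] = 128 / 3.794 = 33.74 mmol/L.

33.7 mmol/L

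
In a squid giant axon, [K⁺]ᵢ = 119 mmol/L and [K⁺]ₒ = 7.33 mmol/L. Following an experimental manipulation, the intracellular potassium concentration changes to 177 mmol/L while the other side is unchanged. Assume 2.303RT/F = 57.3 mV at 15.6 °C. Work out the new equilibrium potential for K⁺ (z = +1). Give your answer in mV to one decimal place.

After the shift: [K⁺]_out = 7.33, [K⁺]_in = 177 mmol/L.
E_new = (57.3/1)·log₁₀(7.33/177) = 57.30 · (-1.3829) = -79.24 mV

-79.2 mV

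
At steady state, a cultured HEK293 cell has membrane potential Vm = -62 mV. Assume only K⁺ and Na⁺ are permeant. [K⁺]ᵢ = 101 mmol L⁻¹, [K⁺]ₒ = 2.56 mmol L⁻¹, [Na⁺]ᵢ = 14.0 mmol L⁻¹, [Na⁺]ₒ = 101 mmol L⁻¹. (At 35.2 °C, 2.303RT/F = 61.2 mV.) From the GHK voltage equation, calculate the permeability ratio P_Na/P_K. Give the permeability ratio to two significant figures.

0.073

Let α = P_Na/P_K. GHK: Vm = 61.2·log₁₀[(Kₒ + α·Naₒ)/(Kᵢ + α·Naᵢ)].
10^(Vm/61.2) = 10^(-62.0/61.2) = 0.097035
So 0.097035·(Kᵢ + α·Naᵢ) = Kₒ + α·Naₒ → α = (0.097035·101.0 − 2.56) / (101.0 − 0.097035·14.0)
α = (9.801 − 2.56) / (101.0 − 1.358) = 7.241/99.64 = 0.07267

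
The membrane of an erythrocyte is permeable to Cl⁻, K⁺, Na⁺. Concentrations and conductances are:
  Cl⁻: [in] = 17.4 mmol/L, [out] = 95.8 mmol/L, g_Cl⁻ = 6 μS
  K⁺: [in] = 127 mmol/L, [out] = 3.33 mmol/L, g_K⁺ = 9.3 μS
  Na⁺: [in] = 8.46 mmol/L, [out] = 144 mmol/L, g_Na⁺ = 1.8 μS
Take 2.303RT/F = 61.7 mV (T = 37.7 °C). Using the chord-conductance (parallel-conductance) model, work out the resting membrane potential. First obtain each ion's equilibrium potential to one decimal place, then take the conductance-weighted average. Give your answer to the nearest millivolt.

E_Cl⁻ = (61.7/-1)·log₁₀(95.8/17.4) = -45.7 mV
E_K⁺ = (61.7/1)·log₁₀(3.33/127) = -97.6 mV
E_Na⁺ = (61.7/1)·log₁₀(144/8.46) = 76.0 mV
Vm = (Σ gᵢEᵢ)/(Σ gᵢ) = (6·-45.7 + 9.3·-97.6 + 1.8·76.0) / (6 + 9.3 + 1.8)
= -1045.08 / 17.1 = -61.12 mV

-61 mV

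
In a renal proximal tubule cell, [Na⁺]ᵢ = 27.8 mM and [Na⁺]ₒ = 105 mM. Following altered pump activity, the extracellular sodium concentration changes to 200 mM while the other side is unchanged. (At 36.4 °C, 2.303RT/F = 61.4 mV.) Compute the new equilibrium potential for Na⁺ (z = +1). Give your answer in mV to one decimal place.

52.6 mV

After the shift: [Na⁺]_out = 200, [Na⁺]_in = 27.8 mM.
E_new = (61.4/1)·log₁₀(200/27.8) = 61.40 · (0.8570) = 52.62 mV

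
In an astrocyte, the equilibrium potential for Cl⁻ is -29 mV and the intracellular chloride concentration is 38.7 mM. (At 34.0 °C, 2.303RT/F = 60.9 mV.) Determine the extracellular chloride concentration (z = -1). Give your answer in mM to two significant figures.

Nernst: E = (60.9/-1) · log₁₀([out]/[in]), so log₁₀([out]/[in]) = -29.0 × -1 / 60.9 = 0.4762.
[out]/[in] = 10^(0.4762) = 2.994.
[out] = 2.994 × 38.7 = 115.9 mM.

120 mM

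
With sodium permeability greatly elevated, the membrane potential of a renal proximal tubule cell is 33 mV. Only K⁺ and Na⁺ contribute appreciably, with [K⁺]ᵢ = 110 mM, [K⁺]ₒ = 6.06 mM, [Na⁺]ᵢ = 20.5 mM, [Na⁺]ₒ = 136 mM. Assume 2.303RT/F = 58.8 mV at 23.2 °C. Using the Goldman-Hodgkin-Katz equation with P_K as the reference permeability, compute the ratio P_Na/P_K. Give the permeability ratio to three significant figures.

6.43

Let α = P_Na/P_K. GHK: Vm = 58.8·log₁₀[(Kₒ + α·Naₒ)/(Kᵢ + α·Naᵢ)].
10^(Vm/58.8) = 10^(33.0/58.8) = 3.641
So 3.641·(Kᵢ + α·Naᵢ) = Kₒ + α·Naₒ → α = (3.641·110.0 − 6.06) / (136.0 − 3.641·20.5)
α = (400.5 − 6.06) / (136.0 − 74.64) = 394.5/61.36 = 6.429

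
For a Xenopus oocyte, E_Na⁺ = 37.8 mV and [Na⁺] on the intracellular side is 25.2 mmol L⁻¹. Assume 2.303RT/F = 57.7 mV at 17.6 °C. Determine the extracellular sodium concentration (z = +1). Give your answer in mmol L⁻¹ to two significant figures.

110 mmol L⁻¹

Nernst: E = (57.7/1) · log₁₀([out]/[in]), so log₁₀([out]/[in]) = 37.8 × 1 / 57.7 = 0.6551.
[out]/[in] = 10^(0.6551) = 4.52.
[out] = 4.52 × 25.2 = 113.9 mmol L⁻¹.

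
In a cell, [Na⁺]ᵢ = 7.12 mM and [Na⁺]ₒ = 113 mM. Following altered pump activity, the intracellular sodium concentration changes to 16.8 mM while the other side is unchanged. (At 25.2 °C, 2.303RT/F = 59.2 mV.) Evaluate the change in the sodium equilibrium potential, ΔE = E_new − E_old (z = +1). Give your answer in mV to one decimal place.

-22.1 mV

E_old = (59.2/1)·log₁₀(113/7.12) = 71.08 mV
E_new = (59.2/1)·log₁₀(113/16.8) = 49.00 mV
ΔE = 49.00 − (71.08) = -22.07 mV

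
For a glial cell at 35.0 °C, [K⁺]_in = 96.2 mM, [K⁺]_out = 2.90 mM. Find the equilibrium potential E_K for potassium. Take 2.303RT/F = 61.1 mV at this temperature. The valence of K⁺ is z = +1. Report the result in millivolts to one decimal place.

E = (61.1/z) · log₁₀([K⁺]_out/[K⁺]_in) with z = +1.
= (61.1/1) · log₁₀(2.90/96.2) = 61.10 · log₁₀(0.03015)
= 61.10 · (-1.5208) = -92.92 mV

-92.9 mV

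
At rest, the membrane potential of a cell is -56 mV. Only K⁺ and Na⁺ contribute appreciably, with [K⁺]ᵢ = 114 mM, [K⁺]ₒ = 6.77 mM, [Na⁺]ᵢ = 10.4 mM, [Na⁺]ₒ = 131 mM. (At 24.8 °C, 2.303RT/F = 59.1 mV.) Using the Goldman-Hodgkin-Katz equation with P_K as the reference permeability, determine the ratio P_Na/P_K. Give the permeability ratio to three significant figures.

0.0469

Let α = P_Na/P_K. GHK: Vm = 59.1·log₁₀[(Kₒ + α·Naₒ)/(Kᵢ + α·Naᵢ)].
10^(Vm/59.1) = 10^(-56.0/59.1) = 0.11284
So 0.11284·(Kᵢ + α·Naᵢ) = Kₒ + α·Naₒ → α = (0.11284·114.0 − 6.77) / (131.0 − 0.11284·10.4)
α = (12.86 − 6.77) / (131.0 − 1.174) = 6.093/129.8 = 0.04694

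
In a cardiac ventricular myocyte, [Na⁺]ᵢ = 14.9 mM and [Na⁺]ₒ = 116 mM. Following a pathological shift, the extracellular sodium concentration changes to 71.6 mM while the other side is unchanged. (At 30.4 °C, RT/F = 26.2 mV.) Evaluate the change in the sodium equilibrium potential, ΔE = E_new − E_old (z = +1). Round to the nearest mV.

-13 mV

E_old = (26.2/1)·ln(116/14.9) = 53.77 mV
E_new = (26.2/1)·ln(71.6/14.9) = 41.13 mV
ΔE = 41.13 − (53.77) = -12.64 mV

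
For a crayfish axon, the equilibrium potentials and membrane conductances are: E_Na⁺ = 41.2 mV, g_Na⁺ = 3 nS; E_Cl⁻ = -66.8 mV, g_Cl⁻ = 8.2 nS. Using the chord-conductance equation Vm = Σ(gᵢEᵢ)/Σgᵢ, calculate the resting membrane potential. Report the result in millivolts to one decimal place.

Σ gᵢEᵢ = 3·(41.2) + 8.2·(-66.8) = -424.16
Σ gᵢ = 3 + 8.2 = 11.2
Vm = -424.16 / 11.2 = -37.87 mV

-37.9 mV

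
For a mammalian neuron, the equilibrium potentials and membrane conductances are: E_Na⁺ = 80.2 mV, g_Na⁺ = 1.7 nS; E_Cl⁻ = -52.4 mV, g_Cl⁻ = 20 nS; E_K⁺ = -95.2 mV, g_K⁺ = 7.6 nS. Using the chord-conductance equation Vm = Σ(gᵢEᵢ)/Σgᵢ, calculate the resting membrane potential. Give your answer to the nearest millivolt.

-56 mV

Σ gᵢEᵢ = 1.7·(80.2) + 20·(-52.4) + 7.6·(-95.2) = -1635.18
Σ gᵢ = 1.7 + 20 + 7.6 = 29.3
Vm = -1635.18 / 29.3 = -55.81 mV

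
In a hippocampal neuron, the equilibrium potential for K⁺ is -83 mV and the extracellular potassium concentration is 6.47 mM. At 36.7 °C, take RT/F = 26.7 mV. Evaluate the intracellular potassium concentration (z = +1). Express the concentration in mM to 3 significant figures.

Nernst: E = (26.7/1) · ln([out]/[in]), so ln([out]/[in]) = -83.0 × 1 / 26.7 = -3.1086.
[out]/[in] = e^(-3.1086) = 0.04466.
[in] = 6.47 / 0.04466 = 144.9 mM.

145 mM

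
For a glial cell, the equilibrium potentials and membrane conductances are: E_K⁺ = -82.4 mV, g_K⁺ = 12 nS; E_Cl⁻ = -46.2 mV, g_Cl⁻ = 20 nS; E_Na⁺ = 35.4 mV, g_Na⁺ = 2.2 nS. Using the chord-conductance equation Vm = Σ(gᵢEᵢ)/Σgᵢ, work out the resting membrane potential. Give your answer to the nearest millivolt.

-54 mV

Σ gᵢEᵢ = 12·(-82.4) + 20·(-46.2) + 2.2·(35.4) = -1834.92
Σ gᵢ = 12 + 20 + 2.2 = 34.2
Vm = -1834.92 / 34.2 = -53.65 mV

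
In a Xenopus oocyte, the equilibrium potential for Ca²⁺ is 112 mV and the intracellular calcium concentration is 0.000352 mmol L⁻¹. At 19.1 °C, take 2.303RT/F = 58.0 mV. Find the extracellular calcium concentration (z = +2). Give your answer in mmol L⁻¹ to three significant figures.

Nernst: E = (58.0/2) · log₁₀([out]/[in]), so log₁₀([out]/[in]) = 112.0 × 2 / 58.0 = 3.8621.
[out]/[in] = 10^(3.8621) = 7279.
[out] = 7279 × 0.000352 = 2.562 mmol L⁻¹.

2.56 mmol L⁻¹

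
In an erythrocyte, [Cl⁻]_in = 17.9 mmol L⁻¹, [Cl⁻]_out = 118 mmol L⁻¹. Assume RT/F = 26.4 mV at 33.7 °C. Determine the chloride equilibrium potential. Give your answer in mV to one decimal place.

-49.8 mV

E = (26.4/z) · ln([Cl⁻]_out/[Cl⁻]_in) with z = -1.
For an anion, dividing by z = -1 reverses the sign.
= (26.4/-1) · ln(118/17.9) = -26.40 · ln(6.592)
= -26.40 · (1.8859) = -49.79 mV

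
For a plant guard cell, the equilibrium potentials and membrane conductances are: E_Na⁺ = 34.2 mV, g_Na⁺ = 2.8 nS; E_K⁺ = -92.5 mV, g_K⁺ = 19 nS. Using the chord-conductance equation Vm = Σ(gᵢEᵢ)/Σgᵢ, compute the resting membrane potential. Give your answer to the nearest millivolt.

Σ gᵢEᵢ = 2.8·(34.2) + 19·(-92.5) = -1661.74
Σ gᵢ = 2.8 + 19 = 21.8
Vm = -1661.74 / 21.8 = -76.23 mV

-76 mV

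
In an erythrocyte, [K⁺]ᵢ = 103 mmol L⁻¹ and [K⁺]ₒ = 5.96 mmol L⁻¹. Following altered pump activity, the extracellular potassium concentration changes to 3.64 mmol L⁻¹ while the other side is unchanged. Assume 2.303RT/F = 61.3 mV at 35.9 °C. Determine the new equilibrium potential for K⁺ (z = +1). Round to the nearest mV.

-89 mV

After the shift: [K⁺]_out = 3.64, [K⁺]_in = 103 mmol L⁻¹.
E_new = (61.3/1)·log₁₀(3.64/103) = 61.30 · (-1.4517) = -88.99 mV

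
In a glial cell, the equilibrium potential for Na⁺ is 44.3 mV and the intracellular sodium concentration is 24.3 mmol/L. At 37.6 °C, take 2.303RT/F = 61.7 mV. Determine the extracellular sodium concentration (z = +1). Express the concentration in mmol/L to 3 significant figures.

127 mmol/L

Nernst: E = (61.7/1) · log₁₀([out]/[in]), so log₁₀([out]/[in]) = 44.3 × 1 / 61.7 = 0.7180.
[out]/[in] = 10^(0.7180) = 5.224.
[out] = 5.224 × 24.3 = 126.9 mmol/L.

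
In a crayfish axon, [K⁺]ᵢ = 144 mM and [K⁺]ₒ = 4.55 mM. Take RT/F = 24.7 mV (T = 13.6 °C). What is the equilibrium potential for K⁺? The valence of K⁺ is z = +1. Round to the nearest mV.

-85 mV

E = (24.7/z) · ln([K⁺]_out/[K⁺]_in) with z = +1.
= (24.7/1) · ln(4.55/144) = 24.70 · ln(0.0316)
= 24.70 · (-3.4547) = -85.33 mV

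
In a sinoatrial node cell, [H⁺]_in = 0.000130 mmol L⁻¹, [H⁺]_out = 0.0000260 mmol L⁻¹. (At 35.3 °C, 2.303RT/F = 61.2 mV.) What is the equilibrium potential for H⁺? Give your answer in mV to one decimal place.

E = (61.2/z) · log₁₀([H⁺]_out/[H⁺]_in) with z = +1.
= (61.2/1) · log₁₀(0.0000260/0.000130) = 61.20 · log₁₀(0.2)
= 61.20 · (-0.6990) = -42.78 mV

-42.8 mV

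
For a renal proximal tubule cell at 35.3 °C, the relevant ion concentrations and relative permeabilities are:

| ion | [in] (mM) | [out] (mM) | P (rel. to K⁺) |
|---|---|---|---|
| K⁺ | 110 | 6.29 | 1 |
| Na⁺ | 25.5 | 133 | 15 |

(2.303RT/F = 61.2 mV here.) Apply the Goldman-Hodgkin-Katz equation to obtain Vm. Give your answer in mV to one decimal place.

37.3 mV

Vm = 61.2 · log₁₀[(Σ P·[cation]ₒ + Σ P·[anion]ᵢ) / (Σ P·[cation]ᵢ + Σ P·[anion]ₒ)]
Numerator = 1×6.29 + 15×133 = 2001
Denominator = 1×110 + 15×25.5 = 492.5
Vm = 61.2 · log₁₀(4.0635) = 61.2 × (0.6089) = 37.26 mV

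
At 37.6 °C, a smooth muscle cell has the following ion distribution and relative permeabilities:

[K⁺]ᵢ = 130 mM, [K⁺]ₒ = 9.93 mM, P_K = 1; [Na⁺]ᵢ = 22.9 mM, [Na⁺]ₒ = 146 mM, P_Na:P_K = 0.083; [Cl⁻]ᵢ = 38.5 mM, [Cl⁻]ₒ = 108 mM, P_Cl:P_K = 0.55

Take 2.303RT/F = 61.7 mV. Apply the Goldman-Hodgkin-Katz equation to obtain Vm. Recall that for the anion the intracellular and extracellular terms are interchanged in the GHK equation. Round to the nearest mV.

-40 mV

Vm = 61.7 · log₁₀[(Σ P·[cation]ₒ + Σ P·[anion]ᵢ) / (Σ P·[cation]ᵢ + Σ P·[anion]ₒ)]
Numerator = 1×9.93 + 0.083×146 + 0.55×38.5 = 43.22
Denominator = 1×130 + 0.083×22.9 + 0.55×108 = 191.3
Vm = 61.7 · log₁₀(0.22594) = 61.7 × (-0.6460) = -39.86 mV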